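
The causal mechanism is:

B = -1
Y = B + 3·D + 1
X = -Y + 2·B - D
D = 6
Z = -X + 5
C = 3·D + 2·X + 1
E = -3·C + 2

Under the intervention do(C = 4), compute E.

Under do(C=4), the mechanism C = 3·D + 2·X + 1 is discarded; C is fixed at 4.
E = -3·C + 2  [with C=4]  = -10

-10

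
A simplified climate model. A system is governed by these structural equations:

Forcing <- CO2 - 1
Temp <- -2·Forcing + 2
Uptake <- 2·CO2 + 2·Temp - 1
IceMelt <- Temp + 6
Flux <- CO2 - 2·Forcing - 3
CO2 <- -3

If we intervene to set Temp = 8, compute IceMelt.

14

The intervention breaks the incoming arrows to Temp: Temp <- -2·Forcing + 2 no longer applies, and Temp = 8.
IceMelt = Temp + 6  [with Temp=8]  = 14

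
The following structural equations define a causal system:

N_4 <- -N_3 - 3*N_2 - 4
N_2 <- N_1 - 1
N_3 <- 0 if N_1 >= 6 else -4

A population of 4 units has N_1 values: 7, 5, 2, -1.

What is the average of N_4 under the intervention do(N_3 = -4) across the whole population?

-6.75

Under do(N_3=-4), N_3's equation is replaced by N_3=-4 for every unit. Per-unit N_4: -18, -12, -3, 6. Mean = -6.75.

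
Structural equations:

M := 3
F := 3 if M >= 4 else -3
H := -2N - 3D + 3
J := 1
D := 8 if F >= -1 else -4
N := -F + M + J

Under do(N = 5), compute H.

5

Under do(N=5), the mechanism N := -F + M + J is discarded; N is fixed at 5.
F = 3 if M >= 4 else -3  [with M=3]  = -3
D = 8 if F >= -1 else -4  [with F=-3]  = -4
H = -2N - 3D + 3  [with N=5, D=-4]  = 5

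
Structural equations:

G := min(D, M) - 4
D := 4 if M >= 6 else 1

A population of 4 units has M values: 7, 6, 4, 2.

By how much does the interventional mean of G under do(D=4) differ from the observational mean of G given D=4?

-0.5

Every unit gets D=4 under the intervention. G values become 0, 0, 0, -2; E[G|do(D=4)] = -0.5.
Observing D=4 restricts to units where D's equation naturally yields 4: M ∈ {7, 6}. In that subpopulation G = 0, 0, mean 0.
Difference = -0.5 − 0 = -0.5.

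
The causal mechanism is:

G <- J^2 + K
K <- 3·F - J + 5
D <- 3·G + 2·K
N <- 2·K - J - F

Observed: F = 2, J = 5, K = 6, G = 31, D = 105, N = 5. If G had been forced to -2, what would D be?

6

Intervening sets G = -2 and removes its equation (G <- J^2 + K).
K = 3·F - J + 5  [with F=2, J=5]  = 6
D = 3·G + 2·K  [with G=-2, K=6]  = 6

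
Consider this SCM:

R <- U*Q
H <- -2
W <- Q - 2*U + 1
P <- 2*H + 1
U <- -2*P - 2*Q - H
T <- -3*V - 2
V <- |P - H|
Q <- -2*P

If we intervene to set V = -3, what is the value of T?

7

Under do(V=-3), the mechanism V <- |P - H| is discarded; V is fixed at -3.
T = -3*V - 2  [with V=-3]  = 7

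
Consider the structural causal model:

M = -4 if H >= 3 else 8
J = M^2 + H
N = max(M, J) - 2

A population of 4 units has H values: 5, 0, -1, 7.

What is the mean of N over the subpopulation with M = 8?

E[N|M=8] averages over only the 2 units with M=8 (H = 0, -1): N = 62, 61, mean 61.5.

61.5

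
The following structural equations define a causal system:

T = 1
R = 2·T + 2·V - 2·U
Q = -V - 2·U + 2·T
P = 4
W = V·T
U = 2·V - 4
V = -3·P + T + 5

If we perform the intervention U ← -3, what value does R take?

Intervening sets U = -3 and removes its equation (U = 2·V - 4).
V = -3·P + T + 5  [with P=4, T=1]  = -6
R = 2·T + 2·V - 2·U  [with T=1, V=-6, U=-3]  = -4

-4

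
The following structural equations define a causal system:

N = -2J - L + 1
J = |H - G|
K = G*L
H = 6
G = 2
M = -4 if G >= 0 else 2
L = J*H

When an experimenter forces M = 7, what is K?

Intervening sets M = 7 and removes its equation (M = -4 if G >= 0 else 2).
Since K is not a descendant of the intervened variable, it is unaffected.
J = |H - G|  [with H=6, G=2]  = 4
L = J*H  [with J=4, H=6]  = 24
K = G*L  [with G=2, L=24]  = 48

48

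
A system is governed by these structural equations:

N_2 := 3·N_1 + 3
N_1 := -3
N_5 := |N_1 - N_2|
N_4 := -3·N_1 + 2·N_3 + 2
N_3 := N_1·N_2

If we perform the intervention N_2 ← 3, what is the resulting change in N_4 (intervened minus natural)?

-54

Under do(N_2=3), the mechanism N_2 := 3·N_1 + 3 is discarded; N_2 is fixed at 3.
N_3 = N_1·N_2  [with N_1=-3, N_2=3]  = -9
N_4 = -3·N_1 + 2·N_3 + 2  [with N_1=-3, N_3=-9]  = -7
Without intervention: N_2 = 3·N_1 + 3  [with N_1=-3]  = -6; N_3 = N_1·N_2  [with N_1=-3, N_2=-6]  = 18; N_4 = -3·N_1 + 2·N_3 + 2  [with N_1=-3, N_3=18]  = 47.
Change = -7 − 47 = -54.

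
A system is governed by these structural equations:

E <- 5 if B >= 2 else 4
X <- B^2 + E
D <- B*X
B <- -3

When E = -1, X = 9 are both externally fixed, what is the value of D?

Setting E = -1, X = 9 by intervention discards those variables' equations.
D = B*X  [with B=-3, X=9]  = -27

-27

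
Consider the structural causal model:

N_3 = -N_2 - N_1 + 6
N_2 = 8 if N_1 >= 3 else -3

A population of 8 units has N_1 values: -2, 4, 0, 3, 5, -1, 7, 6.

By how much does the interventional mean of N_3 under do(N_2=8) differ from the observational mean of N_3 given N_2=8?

2.25

The intervention sets N_2=8 in all 8 units regardless of N_1. Recomputing N_3 per unit gives 0, -6, -2, -5, -7, -1, -9, -8; average -4.75.
E[N_3|N_2=8] averages over only the 5 units with N_2=8 (N_1 = 4, 3, 5, 7, 6): N_3 = -6, -5, -7, -9, -8, mean -7.
Difference = -4.75 − (-7) = 2.25.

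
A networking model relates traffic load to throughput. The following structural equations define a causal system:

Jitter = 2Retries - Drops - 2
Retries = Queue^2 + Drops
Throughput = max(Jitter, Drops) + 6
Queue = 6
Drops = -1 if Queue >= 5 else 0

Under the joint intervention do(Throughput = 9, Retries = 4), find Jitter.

Under do(Throughput = 9, Retries = 4), each intervened variable's structural equation is replaced by its fixed value.
Drops = -1 if Queue >= 5 else 0  [with Queue=6]  = -1
Jitter = 2Retries - Drops - 2  [with Retries=4, Drops=-1]  = 7

7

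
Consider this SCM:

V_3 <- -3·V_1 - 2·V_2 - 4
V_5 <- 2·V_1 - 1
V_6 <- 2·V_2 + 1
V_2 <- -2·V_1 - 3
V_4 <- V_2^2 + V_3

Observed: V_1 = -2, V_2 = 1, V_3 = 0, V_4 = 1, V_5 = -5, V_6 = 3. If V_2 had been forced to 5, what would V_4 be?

17

Under do(V_2=5), the mechanism V_2 <- -2·V_1 - 3 is discarded; V_2 is fixed at 5.
V_3 = -3·V_1 - 2·V_2 - 4  [with V_1=-2, V_2=5]  = -8
V_4 = V_2^2 + V_3  [with V_2=5, V_3=-8]  = 17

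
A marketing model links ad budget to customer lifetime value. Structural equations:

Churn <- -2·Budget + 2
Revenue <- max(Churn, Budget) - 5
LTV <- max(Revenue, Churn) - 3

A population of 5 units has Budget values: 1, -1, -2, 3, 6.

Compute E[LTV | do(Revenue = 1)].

-0.4

Under do(Revenue=1), Revenue's equation is replaced by Revenue=1 for every unit. Per-unit LTV: -2, 1, 3, -2, -2. Mean = -0.4.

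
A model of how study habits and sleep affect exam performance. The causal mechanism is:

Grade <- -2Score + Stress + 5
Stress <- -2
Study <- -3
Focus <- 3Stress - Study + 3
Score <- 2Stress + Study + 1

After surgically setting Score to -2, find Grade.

Intervening sets Score = -2 and removes its equation (Score <- 2Stress + Study + 1).
Grade = -2Score + Stress + 5  [with Score=-2, Stress=-2]  = 7

7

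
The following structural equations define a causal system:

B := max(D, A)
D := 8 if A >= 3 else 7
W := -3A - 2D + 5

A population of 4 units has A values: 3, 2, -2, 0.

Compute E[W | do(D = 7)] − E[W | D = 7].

-2.25

do(D=7) breaks D's dependence on A. With D=7 fixed, W across the units is -18, -15, -3, -9, mean -11.25.
Observing D=7 restricts to units where D's equation naturally yields 7: A ∈ {2, -2, 0}. In that subpopulation W = -15, -3, -9, mean -9.
Difference = -11.25 − (-9) = -2.25.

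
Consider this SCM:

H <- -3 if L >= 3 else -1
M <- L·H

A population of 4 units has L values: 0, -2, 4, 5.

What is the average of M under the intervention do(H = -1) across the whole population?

-1.75

Every unit gets H=-1 under the intervention. M values become 0, 2, -4, -5; E[M|do(H=-1)] = -1.75.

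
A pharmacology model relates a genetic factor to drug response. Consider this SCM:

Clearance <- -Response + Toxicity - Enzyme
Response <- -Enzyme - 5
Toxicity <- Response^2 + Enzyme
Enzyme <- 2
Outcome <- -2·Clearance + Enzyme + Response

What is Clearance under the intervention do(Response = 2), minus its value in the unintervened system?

-54

Under do(Response=2), the mechanism Response <- -Enzyme - 5 is discarded; Response is fixed at 2.
Toxicity = Response^2 + Enzyme  [with Response=2, Enzyme=2]  = 6
Clearance = -Response + Toxicity - Enzyme  [with Response=2, Toxicity=6, Enzyme=2]  = 2
Without intervention: Response = -Enzyme - 5  [with Enzyme=2]  = -7; Toxicity = Response^2 + Enzyme  [with Response=-7, Enzyme=2]  = 51; Clearance = -Response + Toxicity - Enzyme  [with Response=-7, Toxicity=51, Enzyme=2]  = 56.
Change = 2 − 56 = -54.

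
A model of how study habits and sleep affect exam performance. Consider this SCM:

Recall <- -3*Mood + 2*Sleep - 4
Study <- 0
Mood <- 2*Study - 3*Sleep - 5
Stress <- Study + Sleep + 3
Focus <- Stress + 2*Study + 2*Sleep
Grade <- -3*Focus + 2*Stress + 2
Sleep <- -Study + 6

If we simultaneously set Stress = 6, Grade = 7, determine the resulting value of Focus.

The joint intervention fixes Stress = 6, Grade = 7, removing each variable's own equation.
Sleep = -Study + 6  [with Study=0]  = 6
Focus = Stress + 2*Study + 2*Sleep  [with Stress=6, Study=0, Sleep=6]  = 18

18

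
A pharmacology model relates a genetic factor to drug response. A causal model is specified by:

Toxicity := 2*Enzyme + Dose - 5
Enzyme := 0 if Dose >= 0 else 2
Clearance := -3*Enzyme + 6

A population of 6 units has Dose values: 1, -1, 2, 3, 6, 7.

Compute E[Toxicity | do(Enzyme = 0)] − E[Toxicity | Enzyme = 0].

Under do(Enzyme=0), Enzyme's equation is replaced by Enzyme=0 for every unit. Per-unit Toxicity: -4, -6, -3, -2, 1, 2. Mean = -2.
Observing Enzyme=0 restricts to units where Enzyme's equation naturally yields 0: Dose ∈ {1, 2, 3, 6, 7}. In that subpopulation Toxicity = -4, -3, -2, 1, 2, mean -1.2.
Difference = -2 − (-1.2) = -0.8.

-0.8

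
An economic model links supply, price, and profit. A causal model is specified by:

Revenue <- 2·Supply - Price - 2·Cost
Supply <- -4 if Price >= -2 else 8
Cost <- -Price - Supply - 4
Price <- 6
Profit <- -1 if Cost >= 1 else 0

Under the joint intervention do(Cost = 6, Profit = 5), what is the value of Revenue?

The joint intervention fixes Cost = 6, Profit = 5, removing each variable's own equation.
Supply = -4 if Price >= -2 else 8  [with Price=6]  = -4
Revenue = 2·Supply - Price - 2·Cost  [with Supply=-4, Price=6, Cost=6]  = -26

-26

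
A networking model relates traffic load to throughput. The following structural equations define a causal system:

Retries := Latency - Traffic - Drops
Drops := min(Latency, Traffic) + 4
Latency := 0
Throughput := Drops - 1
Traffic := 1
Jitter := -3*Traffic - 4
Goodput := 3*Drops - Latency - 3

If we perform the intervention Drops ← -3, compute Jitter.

-7

do(Drops=-3) replaces the equation Drops := min(Latency, Traffic) + 4 with the constant Drops = -3.
Jitter is not downstream of the intervention, so its value is determined by the original equations.
Jitter = -3*Traffic - 4  [with Traffic=1]  = -7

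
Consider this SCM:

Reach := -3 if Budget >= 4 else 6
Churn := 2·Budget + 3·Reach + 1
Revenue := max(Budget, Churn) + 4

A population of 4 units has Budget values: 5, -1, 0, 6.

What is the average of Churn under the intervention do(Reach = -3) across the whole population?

-3

The intervention sets Reach=-3 in all 4 units regardless of Budget. Recomputing Churn per unit gives 2, -10, -8, 4; average -3.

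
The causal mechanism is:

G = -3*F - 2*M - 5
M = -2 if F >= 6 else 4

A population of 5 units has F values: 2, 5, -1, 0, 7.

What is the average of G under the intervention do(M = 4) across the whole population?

Every unit gets M=4 under the intervention. G values become -19, -28, -10, -13, -34; E[G|do(M=4)] = -20.8.

-20.8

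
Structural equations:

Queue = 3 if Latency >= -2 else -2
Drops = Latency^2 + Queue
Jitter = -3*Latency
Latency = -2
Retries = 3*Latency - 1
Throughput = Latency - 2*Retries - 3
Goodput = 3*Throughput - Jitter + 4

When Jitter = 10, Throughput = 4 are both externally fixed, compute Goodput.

Under do(Jitter = 10, Throughput = 4), each intervened variable's structural equation is replaced by its fixed value.
Goodput = 3*Throughput - Jitter + 4  [with Throughput=4, Jitter=10]  = 6

6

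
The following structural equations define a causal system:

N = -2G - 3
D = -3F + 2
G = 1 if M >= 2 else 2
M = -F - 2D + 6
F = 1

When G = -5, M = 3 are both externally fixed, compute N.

The joint intervention fixes G = -5, M = 3, removing each variable's own equation.
N = -2G - 3  [with G=-5]  = 7

7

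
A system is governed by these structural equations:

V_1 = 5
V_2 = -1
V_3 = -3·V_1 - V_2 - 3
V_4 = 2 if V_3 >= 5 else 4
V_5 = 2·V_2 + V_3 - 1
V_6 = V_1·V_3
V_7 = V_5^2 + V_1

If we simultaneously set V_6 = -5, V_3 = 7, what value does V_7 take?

21

Under do(V_6 = -5, V_3 = 7), each intervened variable's structural equation is replaced by its fixed value.
V_5 = 2·V_2 + V_3 - 1  [with V_2=-1, V_3=7]  = 4
V_7 = V_5^2 + V_1  [with V_5=4, V_1=5]  = 21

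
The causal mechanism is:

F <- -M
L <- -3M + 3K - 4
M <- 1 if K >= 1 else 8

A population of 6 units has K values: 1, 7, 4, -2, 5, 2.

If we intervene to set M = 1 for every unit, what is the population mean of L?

Every unit gets M=1 under the intervention. L values become -4, 14, 5, -13, 8, -1; E[L|do(M=1)] = 1.5.

1.5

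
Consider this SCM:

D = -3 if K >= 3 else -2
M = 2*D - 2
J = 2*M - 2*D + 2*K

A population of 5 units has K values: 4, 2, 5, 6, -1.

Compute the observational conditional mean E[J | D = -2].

Observing D=-2 restricts to units where D's equation naturally yields -2: K ∈ {2, -1}. In that subpopulation J = -4, -10, mean -7.

-7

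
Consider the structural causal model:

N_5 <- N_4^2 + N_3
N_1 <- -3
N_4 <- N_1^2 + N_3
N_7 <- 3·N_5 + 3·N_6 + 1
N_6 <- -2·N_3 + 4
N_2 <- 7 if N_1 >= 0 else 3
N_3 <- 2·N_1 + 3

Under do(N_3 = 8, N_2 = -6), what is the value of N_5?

Setting N_3 = 8, N_2 = -6 by intervention discards those variables' equations.
N_4 = N_1^2 + N_3  [with N_1=-3, N_3=8]  = 17
N_5 = N_4^2 + N_3  [with N_4=17, N_3=8]  = 297

297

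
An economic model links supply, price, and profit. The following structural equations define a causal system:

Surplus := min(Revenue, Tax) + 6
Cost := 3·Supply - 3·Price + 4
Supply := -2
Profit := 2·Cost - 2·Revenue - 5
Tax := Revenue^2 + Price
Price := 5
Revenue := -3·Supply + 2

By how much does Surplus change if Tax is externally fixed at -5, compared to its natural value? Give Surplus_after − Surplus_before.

Under do(Tax=-5), the mechanism Tax := Revenue^2 + Price is discarded; Tax is fixed at -5.
Revenue = -3·Supply + 2  [with Supply=-2]  = 8
Surplus = min(Revenue, Tax) + 6  [with Revenue=8, Tax=-5]  = 1
Without intervention: Revenue = -3·Supply + 2  [with Supply=-2]  = 8; Tax = Revenue^2 + Price  [with Revenue=8, Price=5]  = 69; Surplus = min(Revenue, Tax) + 6  [with Revenue=8, Tax=69]  = 14.
Change = 1 − 14 = -13.

-13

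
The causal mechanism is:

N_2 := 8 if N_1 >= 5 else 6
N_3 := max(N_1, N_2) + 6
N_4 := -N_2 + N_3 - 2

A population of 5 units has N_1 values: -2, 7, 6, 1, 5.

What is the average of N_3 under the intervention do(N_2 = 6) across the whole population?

12.2

Every unit gets N_2=6 under the intervention. N_3 values become 12, 13, 12, 12, 12; E[N_3|do(N_2=6)] = 12.2.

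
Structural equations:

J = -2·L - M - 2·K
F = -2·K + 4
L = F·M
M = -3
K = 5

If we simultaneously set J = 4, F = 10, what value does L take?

Under do(J = 4, F = 10), each intervened variable's structural equation is replaced by its fixed value.
L = F·M  [with F=10, M=-3]  = -30

-30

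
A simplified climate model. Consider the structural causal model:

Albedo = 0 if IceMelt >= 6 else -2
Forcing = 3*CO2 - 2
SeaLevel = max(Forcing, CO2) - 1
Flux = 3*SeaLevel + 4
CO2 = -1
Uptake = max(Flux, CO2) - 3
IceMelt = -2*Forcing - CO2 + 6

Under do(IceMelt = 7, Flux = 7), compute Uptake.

Under do(IceMelt = 7, Flux = 7), each intervened variable's structural equation is replaced by its fixed value.
Uptake = max(Flux, CO2) - 3  [with Flux=7, CO2=-1]  = 4

4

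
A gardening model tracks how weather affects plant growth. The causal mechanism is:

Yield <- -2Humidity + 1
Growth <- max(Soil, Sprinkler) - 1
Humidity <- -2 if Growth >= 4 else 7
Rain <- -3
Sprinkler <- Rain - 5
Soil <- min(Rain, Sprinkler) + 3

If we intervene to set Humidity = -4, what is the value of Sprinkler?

Under do(Humidity=-4), the mechanism Humidity <- -2 if Growth >= 4 else 7 is discarded; Humidity is fixed at -4.
No directed path runs from Humidity to Sprinkler, so Sprinkler keeps its natural value.
Sprinkler = Rain - 5  [with Rain=-3]  = -8

-8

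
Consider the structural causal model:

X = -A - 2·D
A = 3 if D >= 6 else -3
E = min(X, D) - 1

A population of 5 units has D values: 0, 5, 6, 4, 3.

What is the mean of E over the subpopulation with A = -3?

Observing A=-3 restricts to units where A's equation naturally yields -3: D ∈ {0, 5, 4, 3}. In that subpopulation E = -1, -8, -6, -4, mean -4.75.

-4.75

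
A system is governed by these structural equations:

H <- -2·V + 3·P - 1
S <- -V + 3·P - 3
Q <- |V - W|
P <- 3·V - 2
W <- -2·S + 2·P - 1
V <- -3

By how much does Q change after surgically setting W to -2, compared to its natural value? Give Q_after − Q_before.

-45

The intervention breaks the incoming arrows to W: W <- -2·S + 2·P - 1 no longer applies, and W = -2.
Q = |V - W|  [with V=-3, W=-2]  = 1
Without intervention: P = 3·V - 2  [with V=-3]  = -11; S = -V + 3·P - 3  [with V=-3, P=-11]  = -33; W = -2·S + 2·P - 1  [with S=-33, P=-11]  = 43; Q = |V - W|  [with V=-3, W=43]  = 46.
Change = 1 − 46 = -45.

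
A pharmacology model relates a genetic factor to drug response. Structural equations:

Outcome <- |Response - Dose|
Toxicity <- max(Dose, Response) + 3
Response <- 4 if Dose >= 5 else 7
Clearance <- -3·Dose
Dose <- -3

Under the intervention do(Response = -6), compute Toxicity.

0

The intervention breaks the incoming arrows to Response: Response <- 4 if Dose >= 5 else 7 no longer applies, and Response = -6.
Toxicity = max(Dose, Response) + 3  [with Dose=-3, Response=-6]  = 0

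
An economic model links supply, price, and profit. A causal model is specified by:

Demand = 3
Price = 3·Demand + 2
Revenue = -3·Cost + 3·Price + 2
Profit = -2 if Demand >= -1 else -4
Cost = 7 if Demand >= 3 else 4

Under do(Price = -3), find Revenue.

Under do(Price=-3), the mechanism Price = 3·Demand + 2 is discarded; Price is fixed at -3.
Cost = 7 if Demand >= 3 else 4  [with Demand=3]  = 7
Revenue = -3·Cost + 3·Price + 2  [with Cost=7, Price=-3]  = -28

-28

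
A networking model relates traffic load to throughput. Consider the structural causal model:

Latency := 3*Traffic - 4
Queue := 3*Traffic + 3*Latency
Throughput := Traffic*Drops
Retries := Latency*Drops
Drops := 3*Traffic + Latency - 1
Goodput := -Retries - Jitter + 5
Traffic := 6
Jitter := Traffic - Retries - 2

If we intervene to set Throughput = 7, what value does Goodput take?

1

do(Throughput=7) replaces the equation Throughput := Traffic*Drops with the constant Throughput = 7.
Goodput is not downstream of the intervention, so its value is determined by the original equations.
Latency = 3*Traffic - 4  [with Traffic=6]  = 14
Drops = 3*Traffic + Latency - 1  [with Traffic=6, Latency=14]  = 31
Retries = Latency*Drops  [with Latency=14, Drops=31]  = 434
Jitter = Traffic - Retries - 2  [with Traffic=6, Retries=434]  = -430
Goodput = -Retries - Jitter + 5  [with Retries=434, Jitter=-430]  = 1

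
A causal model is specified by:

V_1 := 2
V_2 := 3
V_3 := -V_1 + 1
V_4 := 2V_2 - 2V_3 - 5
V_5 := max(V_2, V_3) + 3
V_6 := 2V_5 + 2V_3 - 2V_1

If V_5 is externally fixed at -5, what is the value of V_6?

-16

The intervention breaks the incoming arrows to V_5: V_5 := max(V_2, V_3) + 3 no longer applies, and V_5 = -5.
V_3 = -V_1 + 1  [with V_1=2]  = -1
V_6 = 2V_5 + 2V_3 - 2V_1  [with V_5=-5, V_3=-1, V_1=2]  = -16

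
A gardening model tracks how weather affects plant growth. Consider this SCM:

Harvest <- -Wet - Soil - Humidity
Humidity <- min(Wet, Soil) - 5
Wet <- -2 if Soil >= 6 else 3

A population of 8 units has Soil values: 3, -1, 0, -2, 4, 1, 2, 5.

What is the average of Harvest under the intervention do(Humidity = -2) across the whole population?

The intervention sets Humidity=-2 in all 8 units regardless of Soil. Recomputing Harvest per unit gives -4, 0, -1, 1, -5, -2, -3, -6; average -2.5.

-2.5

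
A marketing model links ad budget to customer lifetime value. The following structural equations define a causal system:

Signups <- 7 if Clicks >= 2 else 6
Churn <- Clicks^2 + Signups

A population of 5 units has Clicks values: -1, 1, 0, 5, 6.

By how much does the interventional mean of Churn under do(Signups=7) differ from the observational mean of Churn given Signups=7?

Under do(Signups=7), Signups's equation is replaced by Signups=7 for every unit. Per-unit Churn: 8, 8, 7, 32, 43. Mean = 19.6.
Observing Signups=7 restricts to units where Signups's equation naturally yields 7: Clicks ∈ {5, 6}. In that subpopulation Churn = 32, 43, mean 37.5.
Difference = 19.6 − 37.5 = -17.9.

-17.9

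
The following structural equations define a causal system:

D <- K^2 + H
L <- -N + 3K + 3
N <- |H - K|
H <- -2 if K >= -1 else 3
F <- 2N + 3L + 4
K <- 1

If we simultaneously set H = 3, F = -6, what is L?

Setting H = 3, F = -6 by intervention discards those variables' equations.
N = |H - K|  [with H=3, K=1]  = 2
L = -N + 3K + 3  [with N=2, K=1]  = 4

4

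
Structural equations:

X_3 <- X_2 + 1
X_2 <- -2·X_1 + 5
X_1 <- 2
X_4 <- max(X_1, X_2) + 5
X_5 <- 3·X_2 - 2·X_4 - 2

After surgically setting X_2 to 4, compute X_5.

do(X_2=4) replaces the equation X_2 <- -2·X_1 + 5 with the constant X_2 = 4.
X_4 = max(X_1, X_2) + 5  [with X_1=2, X_2=4]  = 9
X_5 = 3·X_2 - 2·X_4 - 2  [with X_2=4, X_4=9]  = -8

-8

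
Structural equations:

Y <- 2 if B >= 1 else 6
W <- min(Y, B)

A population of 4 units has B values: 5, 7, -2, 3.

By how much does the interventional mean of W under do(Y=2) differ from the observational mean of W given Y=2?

-1

Under do(Y=2), Y's equation is replaced by Y=2 for every unit. Per-unit W: 2, 2, -2, 2. Mean = 1.
Observing Y=2 restricts to units where Y's equation naturally yields 2: B ∈ {5, 7, 3}. In that subpopulation W = 2, 2, 2, mean 2.
Difference = 1 − 2 = -1.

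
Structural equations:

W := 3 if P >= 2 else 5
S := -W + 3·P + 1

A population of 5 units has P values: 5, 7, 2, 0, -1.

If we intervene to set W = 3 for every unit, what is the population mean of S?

5.8

Every unit gets W=3 under the intervention. S values become 13, 19, 4, -2, -5; E[S|do(W=3)] = 5.8.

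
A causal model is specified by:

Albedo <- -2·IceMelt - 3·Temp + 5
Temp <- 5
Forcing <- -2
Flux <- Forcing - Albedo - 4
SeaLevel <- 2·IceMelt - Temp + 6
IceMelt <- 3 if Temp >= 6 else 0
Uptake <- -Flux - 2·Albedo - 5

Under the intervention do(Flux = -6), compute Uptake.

Intervening sets Flux = -6 and removes its equation (Flux <- Forcing - Albedo - 4).
IceMelt = 3 if Temp >= 6 else 0  [with Temp=5]  = 0
Albedo = -2·IceMelt - 3·Temp + 5  [with IceMelt=0, Temp=5]  = -10
Uptake = -Flux - 2·Albedo - 5  [with Flux=-6, Albedo=-10]  = 21

21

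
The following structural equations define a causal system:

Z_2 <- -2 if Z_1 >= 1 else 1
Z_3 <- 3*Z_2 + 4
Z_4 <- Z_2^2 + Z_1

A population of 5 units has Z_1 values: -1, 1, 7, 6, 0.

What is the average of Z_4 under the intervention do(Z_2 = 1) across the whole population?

The intervention sets Z_2=1 in all 5 units regardless of Z_1. Recomputing Z_4 per unit gives 0, 2, 8, 7, 1; average 3.6.

3.6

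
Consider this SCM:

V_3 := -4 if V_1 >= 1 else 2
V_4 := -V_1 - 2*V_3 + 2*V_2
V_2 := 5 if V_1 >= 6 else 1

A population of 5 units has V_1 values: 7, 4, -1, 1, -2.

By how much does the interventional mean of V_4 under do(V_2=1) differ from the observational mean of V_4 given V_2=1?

-0.1

do(V_2=1) breaks V_2's dependence on V_1. With V_2=1 fixed, V_4 across the units is 3, 6, -1, 9, 0, mean 3.4.
Conditioning on V_2=1 selects the 4 unit(s) with V_1 ∈ {4, -1, 1, -2}. Their V_4 values: 6, -1, 9, 0. Mean = 3.5.
Difference = 3.4 − 3.5 = -0.1.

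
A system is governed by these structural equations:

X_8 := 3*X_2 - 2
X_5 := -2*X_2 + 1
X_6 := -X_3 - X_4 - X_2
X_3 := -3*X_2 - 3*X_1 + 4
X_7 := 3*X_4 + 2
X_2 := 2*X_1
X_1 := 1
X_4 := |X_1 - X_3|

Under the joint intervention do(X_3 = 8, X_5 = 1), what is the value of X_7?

Under do(X_3 = 8, X_5 = 1), each intervened variable's structural equation is replaced by its fixed value.
X_4 = |X_1 - X_3|  [with X_1=1, X_3=8]  = 7
X_7 = 3*X_4 + 2  [with X_4=7]  = 23

23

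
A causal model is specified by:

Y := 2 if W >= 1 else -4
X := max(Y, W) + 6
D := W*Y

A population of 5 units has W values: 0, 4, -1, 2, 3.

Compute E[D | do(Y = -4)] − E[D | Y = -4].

-8.4

Under do(Y=-4), Y's equation is replaced by Y=-4 for every unit. Per-unit D: 0, -16, 4, -8, -12. Mean = -6.4.
Observing Y=-4 restricts to units where Y's equation naturally yields -4: W ∈ {0, -1}. In that subpopulation D = 0, 4, mean 2.
Difference = -6.4 − 2 = -8.4.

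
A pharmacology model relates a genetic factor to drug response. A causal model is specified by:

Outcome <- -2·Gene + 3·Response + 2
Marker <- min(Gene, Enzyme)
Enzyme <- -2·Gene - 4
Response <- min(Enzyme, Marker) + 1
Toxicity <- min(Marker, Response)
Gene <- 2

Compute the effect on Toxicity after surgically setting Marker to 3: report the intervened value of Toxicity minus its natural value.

1

do(Marker=3) replaces the equation Marker <- min(Gene, Enzyme) with the constant Marker = 3.
Enzyme = -2·Gene - 4  [with Gene=2]  = -8
Response = min(Enzyme, Marker) + 1  [with Enzyme=-8, Marker=3]  = -7
Toxicity = min(Marker, Response)  [with Marker=3, Response=-7]  = -7
Without intervention: Enzyme = -2·Gene - 4  [with Gene=2]  = -8; Marker = min(Gene, Enzyme)  [with Gene=2, Enzyme=-8]  = -8; Response = min(Enzyme, Marker) + 1  [with Enzyme=-8, Marker=-8]  = -7; Toxicity = min(Marker, Response)  [with Marker=-8, Response=-7]  = -8.
Change = -7 − (-8) = 1.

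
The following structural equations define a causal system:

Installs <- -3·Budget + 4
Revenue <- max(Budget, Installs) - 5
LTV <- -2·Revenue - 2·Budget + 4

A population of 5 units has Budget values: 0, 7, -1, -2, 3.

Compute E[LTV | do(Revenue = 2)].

do(Revenue=2) breaks Revenue's dependence on Budget. With Revenue=2 fixed, LTV across the units is 0, -14, 2, 4, -6, mean -2.8.

-2.8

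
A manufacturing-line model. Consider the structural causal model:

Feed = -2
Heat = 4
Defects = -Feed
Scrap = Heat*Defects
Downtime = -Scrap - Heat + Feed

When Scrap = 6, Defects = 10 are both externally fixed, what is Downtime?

-12

The joint intervention fixes Scrap = 6, Defects = 10, removing each variable's own equation.
Downtime = -Scrap - Heat + Feed  [with Scrap=6, Heat=4, Feed=-2]  = -12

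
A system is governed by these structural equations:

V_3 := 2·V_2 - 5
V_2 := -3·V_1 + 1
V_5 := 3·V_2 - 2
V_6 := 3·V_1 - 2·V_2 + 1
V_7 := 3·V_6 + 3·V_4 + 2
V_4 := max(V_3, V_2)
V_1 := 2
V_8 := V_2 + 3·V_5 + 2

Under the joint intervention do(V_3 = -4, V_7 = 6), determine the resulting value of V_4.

-4

The joint intervention fixes V_3 = -4, V_7 = 6, removing each variable's own equation.
V_2 = -3·V_1 + 1  [with V_1=2]  = -5
V_4 = max(V_3, V_2)  [with V_3=-4, V_2=-5]  = -4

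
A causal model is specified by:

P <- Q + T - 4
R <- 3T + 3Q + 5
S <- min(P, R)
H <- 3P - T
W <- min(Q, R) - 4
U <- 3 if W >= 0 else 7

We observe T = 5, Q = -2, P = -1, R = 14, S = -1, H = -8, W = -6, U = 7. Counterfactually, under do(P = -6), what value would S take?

do(P=-6) replaces the equation P <- Q + T - 4 with the constant P = -6.
R = 3T + 3Q + 5  [with T=5, Q=-2]  = 14
S = min(P, R)  [with P=-6, R=14]  = -6

-6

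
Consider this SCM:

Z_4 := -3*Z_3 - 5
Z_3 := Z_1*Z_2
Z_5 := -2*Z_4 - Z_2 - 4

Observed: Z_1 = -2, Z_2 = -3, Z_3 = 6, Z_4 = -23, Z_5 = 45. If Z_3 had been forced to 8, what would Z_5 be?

57

do(Z_3=8) replaces the equation Z_3 := Z_1*Z_2 with the constant Z_3 = 8.
Z_4 = -3*Z_3 - 5  [with Z_3=8]  = -29
Z_5 = -2*Z_4 - Z_2 - 4  [with Z_4=-29, Z_2=-3]  = 57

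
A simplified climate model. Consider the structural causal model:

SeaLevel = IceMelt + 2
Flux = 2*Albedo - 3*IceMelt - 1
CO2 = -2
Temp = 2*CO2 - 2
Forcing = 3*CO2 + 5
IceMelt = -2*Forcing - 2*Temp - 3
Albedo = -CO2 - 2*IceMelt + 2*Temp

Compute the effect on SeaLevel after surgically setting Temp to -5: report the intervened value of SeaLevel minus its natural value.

The intervention breaks the incoming arrows to Temp: Temp = 2*CO2 - 2 no longer applies, and Temp = -5.
Forcing = 3*CO2 + 5  [with CO2=-2]  = -1
IceMelt = -2*Forcing - 2*Temp - 3  [with Forcing=-1, Temp=-5]  = 9
SeaLevel = IceMelt + 2  [with IceMelt=9]  = 11
Without intervention: Forcing = 3*CO2 + 5  [with CO2=-2]  = -1; Temp = 2*CO2 - 2  [with CO2=-2]  = -6; IceMelt = -2*Forcing - 2*Temp - 3  [with Forcing=-1, Temp=-6]  = 11; SeaLevel = IceMelt + 2  [with IceMelt=11]  = 13.
Change = 11 − 13 = -2.

-2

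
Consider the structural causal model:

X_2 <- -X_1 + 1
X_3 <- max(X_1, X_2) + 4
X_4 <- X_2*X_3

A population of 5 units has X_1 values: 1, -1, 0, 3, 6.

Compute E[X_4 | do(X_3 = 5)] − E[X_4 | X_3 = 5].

do(X_3=5) breaks X_3's dependence on X_1. With X_3=5 fixed, X_4 across the units is 0, 10, 5, -10, -25, mean -4.
Conditioning on X_3=5 selects the 2 unit(s) with X_1 ∈ {1, 0}. Their X_4 values: 0, 5. Mean = 2.5.
Difference = -4 − 2.5 = -6.5.

-6.5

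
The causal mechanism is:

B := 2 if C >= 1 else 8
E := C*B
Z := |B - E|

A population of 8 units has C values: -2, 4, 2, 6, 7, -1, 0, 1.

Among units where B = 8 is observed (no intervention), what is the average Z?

16

E[Z|B=8] averages over only the 3 units with B=8 (C = -2, -1, 0): Z = 24, 16, 8, mean 16.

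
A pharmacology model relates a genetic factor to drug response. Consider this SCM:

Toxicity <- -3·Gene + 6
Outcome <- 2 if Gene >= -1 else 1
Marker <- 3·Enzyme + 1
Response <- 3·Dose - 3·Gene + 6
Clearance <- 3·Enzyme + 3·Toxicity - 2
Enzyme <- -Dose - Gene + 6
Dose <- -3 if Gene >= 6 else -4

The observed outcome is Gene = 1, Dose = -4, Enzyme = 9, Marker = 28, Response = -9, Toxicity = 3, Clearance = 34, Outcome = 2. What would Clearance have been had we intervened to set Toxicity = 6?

43

Intervening sets Toxicity = 6 and removes its equation (Toxicity <- -3·Gene + 6).
Dose = -3 if Gene >= 6 else -4  [with Gene=1]  = -4
Enzyme = -Dose - Gene + 6  [with Dose=-4, Gene=1]  = 9
Clearance = 3·Enzyme + 3·Toxicity - 2  [with Enzyme=9, Toxicity=6]  = 43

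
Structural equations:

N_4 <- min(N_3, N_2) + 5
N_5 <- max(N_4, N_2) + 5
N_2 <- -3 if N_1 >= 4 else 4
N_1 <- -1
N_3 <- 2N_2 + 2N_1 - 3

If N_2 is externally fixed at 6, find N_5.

do(N_2=6) replaces the equation N_2 <- -3 if N_1 >= 4 else 4 with the constant N_2 = 6.
N_3 = 2N_2 + 2N_1 - 3  [with N_2=6, N_1=-1]  = 7
N_4 = min(N_3, N_2) + 5  [with N_3=7, N_2=6]  = 11
N_5 = max(N_4, N_2) + 5  [with N_4=11, N_2=6]  = 16

16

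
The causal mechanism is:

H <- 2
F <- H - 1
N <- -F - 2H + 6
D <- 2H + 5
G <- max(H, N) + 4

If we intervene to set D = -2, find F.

1

The intervention breaks the incoming arrows to D: D <- 2H + 5 no longer applies, and D = -2.
Since F is not a descendant of the intervened variable, it is unaffected.
F = H - 1  [with H=2]  = 1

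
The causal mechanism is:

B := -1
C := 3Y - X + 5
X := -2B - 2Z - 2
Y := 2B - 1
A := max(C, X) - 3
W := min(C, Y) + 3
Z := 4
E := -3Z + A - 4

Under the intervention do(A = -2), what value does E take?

-18

Intervening sets A = -2 and removes its equation (A := max(C, X) - 3).
E = -3Z + A - 4  [with Z=4, A=-2]  = -18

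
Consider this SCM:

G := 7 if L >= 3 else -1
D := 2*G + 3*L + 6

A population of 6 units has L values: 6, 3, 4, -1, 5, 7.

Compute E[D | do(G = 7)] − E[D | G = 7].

Every unit gets G=7 under the intervention. D values become 38, 29, 32, 17, 35, 41; E[D|do(G=7)] = 32.
E[D|G=7] averages over only the 5 units with G=7 (L = 6, 3, 4, 5, 7): D = 38, 29, 32, 35, 41, mean 35.
Difference = 32 − 35 = -3.

-3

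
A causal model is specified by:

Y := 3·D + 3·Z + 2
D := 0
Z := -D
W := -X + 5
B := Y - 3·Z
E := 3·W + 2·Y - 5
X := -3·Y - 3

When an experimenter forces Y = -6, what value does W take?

do(Y=-6) replaces the equation Y := 3·D + 3·Z + 2 with the constant Y = -6.
X = -3·Y - 3  [with Y=-6]  = 15
W = -X + 5  [with X=15]  = -10

-10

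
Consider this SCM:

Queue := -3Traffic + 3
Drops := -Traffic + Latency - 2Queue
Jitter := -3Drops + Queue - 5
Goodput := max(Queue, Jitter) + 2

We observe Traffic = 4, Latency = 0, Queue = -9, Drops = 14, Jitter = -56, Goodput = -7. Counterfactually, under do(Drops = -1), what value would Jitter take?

Intervening sets Drops = -1 and removes its equation (Drops := -Traffic + Latency - 2Queue).
Queue = -3Traffic + 3  [with Traffic=4]  = -9
Jitter = -3Drops + Queue - 5  [with Drops=-1, Queue=-9]  = -11

-11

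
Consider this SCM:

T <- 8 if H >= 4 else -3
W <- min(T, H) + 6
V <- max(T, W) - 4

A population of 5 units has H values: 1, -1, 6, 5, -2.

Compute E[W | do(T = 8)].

7.8

Every unit gets T=8 under the intervention. W values become 7, 5, 12, 11, 4; E[W|do(T=8)] = 7.8.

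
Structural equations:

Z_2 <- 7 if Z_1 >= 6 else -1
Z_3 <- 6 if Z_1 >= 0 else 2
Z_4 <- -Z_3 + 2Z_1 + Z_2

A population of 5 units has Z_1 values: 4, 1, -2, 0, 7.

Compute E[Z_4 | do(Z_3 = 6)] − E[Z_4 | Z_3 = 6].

The intervention sets Z_3=6 in all 5 units regardless of Z_1. Recomputing Z_4 per unit gives 1, -5, -11, -7, 15; average -1.4.
Observing Z_3=6 restricts to units where Z_3's equation naturally yields 6: Z_1 ∈ {4, 1, 0, 7}. In that subpopulation Z_4 = 1, -5, -7, 15, mean 1.
Difference = -1.4 − 1 = -2.4.

-2.4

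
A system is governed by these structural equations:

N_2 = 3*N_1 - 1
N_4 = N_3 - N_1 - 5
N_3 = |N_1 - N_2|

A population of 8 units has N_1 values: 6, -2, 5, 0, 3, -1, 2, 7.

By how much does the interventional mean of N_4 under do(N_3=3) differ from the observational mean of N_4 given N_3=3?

-2

Under do(N_3=3), N_3's equation is replaced by N_3=3 for every unit. Per-unit N_4: -8, 0, -7, -2, -5, -1, -4, -9. Mean = -4.5.
Observing N_3=3 restricts to units where N_3's equation naturally yields 3: N_1 ∈ {-1, 2}. In that subpopulation N_4 = -1, -4, mean -2.5.
Difference = -4.5 − (-2.5) = -2.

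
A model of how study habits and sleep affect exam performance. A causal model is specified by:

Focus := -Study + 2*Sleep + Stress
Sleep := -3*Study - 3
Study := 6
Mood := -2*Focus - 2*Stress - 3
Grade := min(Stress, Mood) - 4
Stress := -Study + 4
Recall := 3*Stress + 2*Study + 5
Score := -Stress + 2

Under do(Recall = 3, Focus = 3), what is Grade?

-9

The joint intervention fixes Recall = 3, Focus = 3, removing each variable's own equation.
Stress = -Study + 4  [with Study=6]  = -2
Mood = -2*Focus - 2*Stress - 3  [with Focus=3, Stress=-2]  = -5
Grade = min(Stress, Mood) - 4  [with Stress=-2, Mood=-5]  = -9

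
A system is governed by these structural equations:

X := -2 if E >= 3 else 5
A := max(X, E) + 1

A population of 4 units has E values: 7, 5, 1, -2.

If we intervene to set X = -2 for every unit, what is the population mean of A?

3.75

Under do(X=-2), X's equation is replaced by X=-2 for every unit. Per-unit A: 8, 6, 2, -1. Mean = 3.75.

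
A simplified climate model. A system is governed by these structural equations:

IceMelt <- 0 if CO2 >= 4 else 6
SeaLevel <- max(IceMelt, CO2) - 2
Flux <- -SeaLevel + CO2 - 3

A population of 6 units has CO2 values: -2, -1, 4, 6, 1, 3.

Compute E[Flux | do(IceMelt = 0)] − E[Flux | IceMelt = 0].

-0.5

Every unit gets IceMelt=0 under the intervention. Flux values become -3, -2, -1, -1, -1, -1; E[Flux|do(IceMelt=0)] = -1.5.
Conditioning on IceMelt=0 selects the 2 unit(s) with CO2 ∈ {4, 6}. Their Flux values: -1, -1. Mean = -1.
Difference = -1.5 − (-1) = -0.5.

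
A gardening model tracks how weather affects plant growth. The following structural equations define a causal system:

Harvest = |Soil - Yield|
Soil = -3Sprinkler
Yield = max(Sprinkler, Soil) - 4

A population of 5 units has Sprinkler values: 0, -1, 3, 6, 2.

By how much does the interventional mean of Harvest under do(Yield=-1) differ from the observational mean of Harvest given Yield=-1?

1

Every unit gets Yield=-1 under the intervention. Harvest values become 1, 4, 8, 17, 5; E[Harvest|do(Yield=-1)] = 7.
Observing Yield=-1 restricts to units where Yield's equation naturally yields -1: Sprinkler ∈ {-1, 3}. In that subpopulation Harvest = 4, 8, mean 6.
Difference = 7 − 6 = 1.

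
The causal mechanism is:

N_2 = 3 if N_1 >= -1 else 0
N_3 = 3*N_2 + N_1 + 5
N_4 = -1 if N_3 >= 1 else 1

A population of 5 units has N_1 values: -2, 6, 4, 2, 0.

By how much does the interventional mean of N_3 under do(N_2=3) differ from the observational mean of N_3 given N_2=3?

The intervention sets N_2=3 in all 5 units regardless of N_1. Recomputing N_3 per unit gives 12, 20, 18, 16, 14; average 16.
Conditioning on N_2=3 selects the 4 unit(s) with N_1 ∈ {6, 4, 2, 0}. Their N_3 values: 20, 18, 16, 14. Mean = 17.
Difference = 16 − 17 = -1.

-1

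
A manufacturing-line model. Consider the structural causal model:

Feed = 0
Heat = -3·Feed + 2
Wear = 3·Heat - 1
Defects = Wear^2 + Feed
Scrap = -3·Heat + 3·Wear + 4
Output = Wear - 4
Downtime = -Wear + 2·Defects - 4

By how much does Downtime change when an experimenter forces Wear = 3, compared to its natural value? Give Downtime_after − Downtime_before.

The intervention breaks the incoming arrows to Wear: Wear = 3·Heat - 1 no longer applies, and Wear = 3.
Defects = Wear^2 + Feed  [with Wear=3, Feed=0]  = 9
Downtime = -Wear + 2·Defects - 4  [with Wear=3, Defects=9]  = 11
Without intervention: Heat = -3·Feed + 2  [with Feed=0]  = 2; Wear = 3·Heat - 1  [with Heat=2]  = 5; Defects = Wear^2 + Feed  [with Wear=5, Feed=0]  = 25; Downtime = -Wear + 2·Defects - 4  [with Wear=5, Defects=25]  = 41.
Change = 11 − 41 = -30.

-30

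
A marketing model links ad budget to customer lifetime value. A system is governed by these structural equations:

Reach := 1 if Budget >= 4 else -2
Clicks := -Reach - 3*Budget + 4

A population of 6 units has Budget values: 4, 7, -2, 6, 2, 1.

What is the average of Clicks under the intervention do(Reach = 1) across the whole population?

The intervention sets Reach=1 in all 6 units regardless of Budget. Recomputing Clicks per unit gives -9, -18, 9, -15, -3, 0; average -6.

-6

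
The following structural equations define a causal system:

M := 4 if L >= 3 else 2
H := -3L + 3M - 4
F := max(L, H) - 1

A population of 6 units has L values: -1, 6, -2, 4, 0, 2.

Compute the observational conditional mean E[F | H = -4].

2

Observing H=-4 restricts to units where H's equation naturally yields -4: L ∈ {4, 2}. In that subpopulation F = 3, 1, mean 2.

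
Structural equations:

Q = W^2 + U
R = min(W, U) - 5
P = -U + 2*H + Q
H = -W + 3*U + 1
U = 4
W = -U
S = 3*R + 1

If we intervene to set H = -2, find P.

The intervention breaks the incoming arrows to H: H = -W + 3*U + 1 no longer applies, and H = -2.
W = -U  [with U=4]  = -4
Q = W^2 + U  [with W=-4, U=4]  = 20
P = -U + 2*H + Q  [with U=4, H=-2, Q=20]  = 12

12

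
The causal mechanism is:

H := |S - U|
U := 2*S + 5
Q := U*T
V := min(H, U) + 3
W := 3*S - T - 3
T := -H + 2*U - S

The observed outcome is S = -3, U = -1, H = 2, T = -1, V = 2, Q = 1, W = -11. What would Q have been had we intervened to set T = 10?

Under do(T=10), the mechanism T := -H + 2*U - S is discarded; T is fixed at 10.
U = 2*S + 5  [with S=-3]  = -1
Q = U*T  [with U=-1, T=10]  = -10

-10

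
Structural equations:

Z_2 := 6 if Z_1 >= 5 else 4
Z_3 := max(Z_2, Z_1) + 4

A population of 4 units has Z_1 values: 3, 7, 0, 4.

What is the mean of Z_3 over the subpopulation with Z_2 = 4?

Observing Z_2=4 restricts to units where Z_2's equation naturally yields 4: Z_1 ∈ {3, 0, 4}. In that subpopulation Z_3 = 8, 8, 8, mean 8.

8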